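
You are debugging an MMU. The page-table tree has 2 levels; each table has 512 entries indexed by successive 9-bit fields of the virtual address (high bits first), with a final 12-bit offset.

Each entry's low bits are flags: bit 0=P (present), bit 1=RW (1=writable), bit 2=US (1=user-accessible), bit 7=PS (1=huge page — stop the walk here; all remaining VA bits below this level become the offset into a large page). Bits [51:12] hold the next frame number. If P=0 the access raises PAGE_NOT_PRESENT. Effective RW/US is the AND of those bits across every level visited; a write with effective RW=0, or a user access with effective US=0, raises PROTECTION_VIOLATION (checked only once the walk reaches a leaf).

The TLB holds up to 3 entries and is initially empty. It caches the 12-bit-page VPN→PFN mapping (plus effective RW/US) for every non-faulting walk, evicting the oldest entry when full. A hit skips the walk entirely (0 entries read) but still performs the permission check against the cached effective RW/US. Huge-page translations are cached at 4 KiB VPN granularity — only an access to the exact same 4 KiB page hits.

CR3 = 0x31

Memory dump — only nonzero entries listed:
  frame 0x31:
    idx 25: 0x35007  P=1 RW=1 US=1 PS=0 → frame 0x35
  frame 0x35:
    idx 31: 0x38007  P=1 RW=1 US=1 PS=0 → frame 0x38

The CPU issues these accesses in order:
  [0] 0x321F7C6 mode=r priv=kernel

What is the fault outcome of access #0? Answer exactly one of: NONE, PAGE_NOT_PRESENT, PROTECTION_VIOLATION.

Per-access translation:
#0 VA=0x321F7C6 (r,kernel):
  L0: frame=0x31 idx=25 entry=0x35007 [P=1 RW=1 US=1 PS=0]
  L1: frame=0x35 idx=31 entry=0x38007 [P=1 RW=1 US=1 PS=0]
  ⇒ phys 0x387C6  [2 reads]

Access #0 fault: NONE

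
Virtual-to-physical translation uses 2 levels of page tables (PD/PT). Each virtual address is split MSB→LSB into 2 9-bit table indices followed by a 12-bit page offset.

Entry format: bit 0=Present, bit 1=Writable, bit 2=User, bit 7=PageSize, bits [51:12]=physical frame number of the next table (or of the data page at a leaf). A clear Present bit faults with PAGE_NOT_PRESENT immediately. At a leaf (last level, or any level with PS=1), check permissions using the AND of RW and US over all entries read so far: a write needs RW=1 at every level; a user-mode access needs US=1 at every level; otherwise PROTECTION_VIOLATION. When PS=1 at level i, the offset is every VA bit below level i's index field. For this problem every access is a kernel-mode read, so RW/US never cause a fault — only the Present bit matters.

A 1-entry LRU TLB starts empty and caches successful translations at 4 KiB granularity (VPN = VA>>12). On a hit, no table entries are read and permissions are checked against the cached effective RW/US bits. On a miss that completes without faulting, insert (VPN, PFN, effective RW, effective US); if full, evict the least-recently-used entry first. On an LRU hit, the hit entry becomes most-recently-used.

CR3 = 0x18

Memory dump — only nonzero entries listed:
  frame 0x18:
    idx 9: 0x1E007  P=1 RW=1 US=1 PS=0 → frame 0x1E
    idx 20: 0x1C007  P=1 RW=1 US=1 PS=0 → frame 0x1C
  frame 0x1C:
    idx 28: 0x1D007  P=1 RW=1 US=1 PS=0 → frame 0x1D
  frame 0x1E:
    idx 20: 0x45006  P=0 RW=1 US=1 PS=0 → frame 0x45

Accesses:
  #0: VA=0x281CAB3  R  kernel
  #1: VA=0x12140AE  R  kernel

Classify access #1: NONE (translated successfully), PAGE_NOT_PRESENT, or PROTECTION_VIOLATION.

Per-access translation:
#0 VA=0x281CAB3 (r,kernel):
  lvl0: tbl 0x18, slot 20 ⇒ 0x1C007 (P1/RW1/US1/PS0)
  lvl1: tbl 0x1C, slot 28 ⇒ 0x1D007 (P1/RW1/US1/PS0)
  ⇒ phys 0x1DAB3  [2 reads]
#1 VA=0x12140AE (r,kernel):
  lvl0: tbl 0x18, slot 9 ⇒ 0x1E007 (P1/RW1/US1/PS0)
  lvl1: tbl 0x1E, slot 20 ⇒ 0x45006 (P0/RW1/US1/PS0)
  ⇒ fault: PAGE_NOT_PRESENT  — 2 lookups

Access #1 fault: PAGE_NOT_PRESENT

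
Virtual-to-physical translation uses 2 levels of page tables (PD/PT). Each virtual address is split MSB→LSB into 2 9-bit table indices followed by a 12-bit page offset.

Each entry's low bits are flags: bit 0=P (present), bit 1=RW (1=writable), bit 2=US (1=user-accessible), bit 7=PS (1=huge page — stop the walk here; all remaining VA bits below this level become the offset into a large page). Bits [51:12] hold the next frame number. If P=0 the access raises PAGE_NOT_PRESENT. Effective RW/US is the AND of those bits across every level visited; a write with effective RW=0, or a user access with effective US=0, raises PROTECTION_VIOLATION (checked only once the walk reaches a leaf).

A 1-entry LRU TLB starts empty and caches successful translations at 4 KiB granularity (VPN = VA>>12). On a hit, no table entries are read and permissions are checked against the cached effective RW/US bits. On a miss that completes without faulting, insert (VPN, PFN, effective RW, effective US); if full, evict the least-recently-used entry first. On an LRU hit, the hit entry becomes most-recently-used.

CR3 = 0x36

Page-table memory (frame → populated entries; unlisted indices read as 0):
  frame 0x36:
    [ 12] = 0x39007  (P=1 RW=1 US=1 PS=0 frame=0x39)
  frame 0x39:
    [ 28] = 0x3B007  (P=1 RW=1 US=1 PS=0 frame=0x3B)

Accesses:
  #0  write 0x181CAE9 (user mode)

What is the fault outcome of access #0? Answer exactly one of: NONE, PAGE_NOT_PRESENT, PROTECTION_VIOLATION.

Walk each access:
#0 VA=0x181CAE9 (w,user):
  lvl0: tbl 0x36, slot 12 ⇒ 0x39007 (P1/RW1/US1/PS0)
  lvl1: tbl 0x39, slot 28 ⇒ 0x3B007 (P1/RW1/US1/PS0)
  ⇒ phys 0x3BAE9  [2 reads]

Access #0 fault: NONE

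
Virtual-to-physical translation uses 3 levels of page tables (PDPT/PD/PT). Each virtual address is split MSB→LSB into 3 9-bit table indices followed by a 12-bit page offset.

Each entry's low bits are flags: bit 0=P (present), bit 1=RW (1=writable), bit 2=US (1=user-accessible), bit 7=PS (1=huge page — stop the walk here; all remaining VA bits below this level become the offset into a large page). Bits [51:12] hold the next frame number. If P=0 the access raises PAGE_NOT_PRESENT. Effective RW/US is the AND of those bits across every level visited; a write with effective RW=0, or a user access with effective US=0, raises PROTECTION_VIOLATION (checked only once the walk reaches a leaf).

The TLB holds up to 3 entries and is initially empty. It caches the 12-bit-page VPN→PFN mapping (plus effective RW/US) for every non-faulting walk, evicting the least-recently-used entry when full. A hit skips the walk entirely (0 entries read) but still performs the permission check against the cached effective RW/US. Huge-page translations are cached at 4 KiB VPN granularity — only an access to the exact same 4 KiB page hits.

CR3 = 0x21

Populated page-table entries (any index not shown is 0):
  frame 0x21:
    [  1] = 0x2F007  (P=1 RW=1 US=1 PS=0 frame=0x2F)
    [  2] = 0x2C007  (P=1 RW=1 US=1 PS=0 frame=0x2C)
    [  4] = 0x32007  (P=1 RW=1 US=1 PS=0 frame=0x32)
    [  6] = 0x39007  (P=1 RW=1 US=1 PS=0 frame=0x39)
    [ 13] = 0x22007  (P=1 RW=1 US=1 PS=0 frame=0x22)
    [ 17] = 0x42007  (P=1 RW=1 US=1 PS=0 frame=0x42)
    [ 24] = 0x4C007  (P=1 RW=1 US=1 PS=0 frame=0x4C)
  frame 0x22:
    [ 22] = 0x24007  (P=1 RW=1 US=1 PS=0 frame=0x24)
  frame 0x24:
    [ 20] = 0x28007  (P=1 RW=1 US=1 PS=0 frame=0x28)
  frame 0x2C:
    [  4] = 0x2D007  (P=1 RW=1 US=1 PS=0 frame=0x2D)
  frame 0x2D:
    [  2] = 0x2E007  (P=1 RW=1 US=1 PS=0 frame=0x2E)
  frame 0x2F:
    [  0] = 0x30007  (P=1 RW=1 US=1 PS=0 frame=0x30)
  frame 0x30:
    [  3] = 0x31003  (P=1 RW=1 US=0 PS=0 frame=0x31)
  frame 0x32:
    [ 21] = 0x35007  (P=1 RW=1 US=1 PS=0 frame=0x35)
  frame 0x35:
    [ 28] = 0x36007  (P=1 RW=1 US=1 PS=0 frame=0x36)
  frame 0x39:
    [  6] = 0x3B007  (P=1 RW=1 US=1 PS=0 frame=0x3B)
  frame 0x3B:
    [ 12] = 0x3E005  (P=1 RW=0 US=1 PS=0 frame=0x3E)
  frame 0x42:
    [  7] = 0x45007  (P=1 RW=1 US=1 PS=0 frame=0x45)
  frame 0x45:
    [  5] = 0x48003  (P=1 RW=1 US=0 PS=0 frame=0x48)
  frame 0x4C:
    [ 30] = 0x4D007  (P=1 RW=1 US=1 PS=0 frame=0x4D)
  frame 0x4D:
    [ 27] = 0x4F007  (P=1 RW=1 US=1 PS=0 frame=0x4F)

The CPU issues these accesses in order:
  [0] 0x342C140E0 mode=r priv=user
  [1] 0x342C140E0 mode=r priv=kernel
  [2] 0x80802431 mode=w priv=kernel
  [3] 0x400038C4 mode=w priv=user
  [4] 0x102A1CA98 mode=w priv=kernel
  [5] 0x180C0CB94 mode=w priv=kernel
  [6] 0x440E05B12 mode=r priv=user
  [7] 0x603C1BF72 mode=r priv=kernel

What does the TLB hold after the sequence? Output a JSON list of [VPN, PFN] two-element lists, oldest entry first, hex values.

Trace:
#0 VA=0x342C140E0 (r,user):
  L0: frame=0x21 idx=13 entry=0x22007 [P=1 RW=1 US=1 PS=0]
  L1: frame=0x22 idx=22 entry=0x24007 [P=1 RW=1 US=1 PS=0]
  L2: frame=0x24 idx=20 entry=0x28007 [P=1 RW=1 US=1 PS=0]
  → PA=0x280E0  (3 entries read)
#1 VA=0x342C140E0 (r,kernel):
  TLB hit vpn=0x342C14 → PA=0x280E0
#2 VA=0x80802431 (w,kernel):
  L0: frame=0x21 idx=2 entry=0x2C007 [P=1 RW=1 US=1 PS=0]
  L1: frame=0x2C idx=4 entry=0x2D007 [P=1 RW=1 US=1 PS=0]
  L2: frame=0x2D idx=2 entry=0x2E007 [P=1 RW=1 US=1 PS=0]
  → PA=0x2E431  (3 entries read)
#3 VA=0x400038C4 (w,user):
  L0: frame=0x21 idx=1 entry=0x2F007 [P=1 RW=1 US=1 PS=0]
  L1: frame=0x2F idx=0 entry=0x30007 [P=1 RW=1 US=1 PS=0]
  L2: frame=0x30 idx=3 entry=0x31003 [P=1 RW=1 US=0 PS=0]
  ⇒ fault: PROTECTION_VIOLATION  — 3 lookups
#4 VA=0x102A1CA98 (w,kernel):
  L0: frame=0x21 idx=4 entry=0x32007 [P=1 RW=1 US=1 PS=0]
  L1: frame=0x32 idx=21 entry=0x35007 [P=1 RW=1 US=1 PS=0]
  L2: frame=0x35 idx=28 entry=0x36007 [P=1 RW=1 US=1 PS=0]
  → PA=0x36A98  (3 entries read)
#5 VA=0x180C0CB94 (w,kernel):
  L0: frame=0x21 idx=6 entry=0x39007 [P=1 RW=1 US=1 PS=0]
  L1: frame=0x39 idx=6 entry=0x3B007 [P=1 RW=1 US=1 PS=0]
  L2: frame=0x3B idx=12 entry=0x3E005 [P=1 RW=0 US=1 PS=0]
  ⇒ fault: PROTECTION_VIOLATION  — 3 lookups
#6 VA=0x440E05B12 (r,user):
  L0: frame=0x21 idx=17 entry=0x42007 [P=1 RW=1 US=1 PS=0]
  L1: frame=0x42 idx=7 entry=0x45007 [P=1 RW=1 US=1 PS=0]
  L2: frame=0x45 idx=5 entry=0x48003 [P=1 RW=1 US=0 PS=0]
  ⇒ fault: PROTECTION_VIOLATION  — 3 lookups
#7 VA=0x603C1BF72 (r,kernel):
  L0: frame=0x21 idx=24 entry=0x4C007 [P=1 RW=1 US=1 PS=0]
  L1: frame=0x4C idx=30 entry=0x4D007 [P=1 RW=1 US=1 PS=0]
  L2: frame=0x4D idx=27 entry=0x4F007 [P=1 RW=1 US=1 PS=0]
  → PA=0x4FF72  (3 entries read)

TLB: [["0x80802", "0x2E"], ["0x102A1C", "0x36"], ["0x603C1B", "0x4F"]]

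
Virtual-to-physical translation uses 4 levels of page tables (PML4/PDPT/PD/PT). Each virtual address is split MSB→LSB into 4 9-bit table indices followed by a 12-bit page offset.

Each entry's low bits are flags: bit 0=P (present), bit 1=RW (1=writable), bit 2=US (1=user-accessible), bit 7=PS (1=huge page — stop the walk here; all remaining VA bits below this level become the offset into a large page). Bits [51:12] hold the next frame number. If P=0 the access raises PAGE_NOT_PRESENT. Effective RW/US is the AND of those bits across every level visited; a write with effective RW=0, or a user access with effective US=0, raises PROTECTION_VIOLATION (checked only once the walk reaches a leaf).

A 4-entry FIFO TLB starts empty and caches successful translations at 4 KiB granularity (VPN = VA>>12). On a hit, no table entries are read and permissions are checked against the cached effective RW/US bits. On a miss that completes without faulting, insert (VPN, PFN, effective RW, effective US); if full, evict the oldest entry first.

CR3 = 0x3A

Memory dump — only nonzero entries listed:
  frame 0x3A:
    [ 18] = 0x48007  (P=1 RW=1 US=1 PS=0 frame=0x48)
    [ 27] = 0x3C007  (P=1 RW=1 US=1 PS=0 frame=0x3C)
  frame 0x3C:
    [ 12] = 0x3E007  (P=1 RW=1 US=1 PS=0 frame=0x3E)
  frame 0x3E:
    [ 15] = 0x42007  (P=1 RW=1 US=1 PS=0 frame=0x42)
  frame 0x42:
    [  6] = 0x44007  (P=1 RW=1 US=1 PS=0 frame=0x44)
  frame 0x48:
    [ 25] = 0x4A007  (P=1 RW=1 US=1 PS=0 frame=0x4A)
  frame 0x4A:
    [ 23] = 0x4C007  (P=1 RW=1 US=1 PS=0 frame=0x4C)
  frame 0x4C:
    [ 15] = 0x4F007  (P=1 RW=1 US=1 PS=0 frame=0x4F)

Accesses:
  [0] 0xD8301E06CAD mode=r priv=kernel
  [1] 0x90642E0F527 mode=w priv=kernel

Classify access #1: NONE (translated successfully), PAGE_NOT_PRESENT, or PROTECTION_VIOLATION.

Walk each access:
#0 VA=0xD8301E06CAD (r,kernel):
  lvl0: tbl 0x3A, slot 27 ⇒ 0x3C007 (P1/RW1/US1/PS0)
  lvl1: tbl 0x3C, slot 12 ⇒ 0x3E007 (P1/RW1/US1/PS0)
  lvl2: tbl 0x3E, slot 15 ⇒ 0x42007 (P1/RW1/US1/PS0)
  lvl3: tbl 0x42, slot 6 ⇒ 0x44007 (P1/RW1/US1/PS0)
  → PA=0x44CAD  (4 entries read)
#1 VA=0x90642E0F527 (w,kernel):
  lvl0: tbl 0x3A, slot 18 ⇒ 0x48007 (P1/RW1/US1/PS0)
  lvl1: tbl 0x48, slot 25 ⇒ 0x4A007 (P1/RW1/US1/PS0)
  lvl2: tbl 0x4A, slot 23 ⇒ 0x4C007 (P1/RW1/US1/PS0)
  lvl3: tbl 0x4C, slot 15 ⇒ 0x4F007 (P1/RW1/US1/PS0)
  → PA=0x4F527  (4 entries read)

Access #1 fault: NONE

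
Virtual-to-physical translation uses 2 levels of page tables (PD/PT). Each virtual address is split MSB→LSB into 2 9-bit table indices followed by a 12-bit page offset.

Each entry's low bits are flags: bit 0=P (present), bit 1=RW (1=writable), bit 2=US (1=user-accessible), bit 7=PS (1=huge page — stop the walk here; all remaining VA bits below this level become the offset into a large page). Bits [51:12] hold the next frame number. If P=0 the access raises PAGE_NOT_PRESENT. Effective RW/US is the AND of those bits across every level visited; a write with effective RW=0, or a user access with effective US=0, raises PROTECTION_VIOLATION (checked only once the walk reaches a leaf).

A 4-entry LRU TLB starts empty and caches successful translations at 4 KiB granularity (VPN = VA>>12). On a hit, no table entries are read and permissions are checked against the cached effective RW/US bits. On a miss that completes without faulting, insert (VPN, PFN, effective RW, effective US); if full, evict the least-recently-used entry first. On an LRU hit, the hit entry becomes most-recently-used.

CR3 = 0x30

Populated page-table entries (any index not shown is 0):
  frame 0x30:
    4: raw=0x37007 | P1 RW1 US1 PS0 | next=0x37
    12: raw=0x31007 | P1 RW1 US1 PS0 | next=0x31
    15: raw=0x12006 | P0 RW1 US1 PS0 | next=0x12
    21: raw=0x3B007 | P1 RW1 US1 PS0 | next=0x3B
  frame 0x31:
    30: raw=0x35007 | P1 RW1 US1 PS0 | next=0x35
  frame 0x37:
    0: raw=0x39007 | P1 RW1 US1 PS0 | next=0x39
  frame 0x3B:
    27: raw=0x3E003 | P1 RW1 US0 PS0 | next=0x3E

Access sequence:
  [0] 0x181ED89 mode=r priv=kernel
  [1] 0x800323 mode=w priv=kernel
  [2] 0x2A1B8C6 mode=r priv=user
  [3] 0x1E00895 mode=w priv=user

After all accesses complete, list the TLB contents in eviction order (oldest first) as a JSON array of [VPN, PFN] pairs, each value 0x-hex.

Walk each access:
#0 VA=0x181ED89 (r,kernel):
  lvl0: tbl 0x30, slot 12 ⇒ 0x31007 (P1/RW1/US1/PS0)
  lvl1: tbl 0x31, slot 30 ⇒ 0x35007 (P1/RW1/US1/PS0)
  → PA=0x35D89  (2 entries read)
#1 VA=0x800323 (w,kernel):
  lvl0: tbl 0x30, slot 4 ⇒ 0x37007 (P1/RW1/US1/PS0)
  lvl1: tbl 0x37, slot 0 ⇒ 0x39007 (P1/RW1/US1/PS0)
  → PA=0x39323  (2 entries read)
#2 VA=0x2A1B8C6 (r,user):
  lvl0: tbl 0x30, slot 21 ⇒ 0x3B007 (P1/RW1/US1/PS0)
  lvl1: tbl 0x3B, slot 27 ⇒ 0x3E003 (P1/RW1/US0/PS0)
  → PROTECTION_VIOLATION  (2 entries read)
#3 VA=0x1E00895 (w,user):
  lvl0: tbl 0x30, slot 15 ⇒ 0x12006 (P0/RW1/US1/PS0)
  → PAGE_NOT_PRESENT  (1 entries read)

TLB: [["0x181E", "0x35"], ["0x800", "0x39"]]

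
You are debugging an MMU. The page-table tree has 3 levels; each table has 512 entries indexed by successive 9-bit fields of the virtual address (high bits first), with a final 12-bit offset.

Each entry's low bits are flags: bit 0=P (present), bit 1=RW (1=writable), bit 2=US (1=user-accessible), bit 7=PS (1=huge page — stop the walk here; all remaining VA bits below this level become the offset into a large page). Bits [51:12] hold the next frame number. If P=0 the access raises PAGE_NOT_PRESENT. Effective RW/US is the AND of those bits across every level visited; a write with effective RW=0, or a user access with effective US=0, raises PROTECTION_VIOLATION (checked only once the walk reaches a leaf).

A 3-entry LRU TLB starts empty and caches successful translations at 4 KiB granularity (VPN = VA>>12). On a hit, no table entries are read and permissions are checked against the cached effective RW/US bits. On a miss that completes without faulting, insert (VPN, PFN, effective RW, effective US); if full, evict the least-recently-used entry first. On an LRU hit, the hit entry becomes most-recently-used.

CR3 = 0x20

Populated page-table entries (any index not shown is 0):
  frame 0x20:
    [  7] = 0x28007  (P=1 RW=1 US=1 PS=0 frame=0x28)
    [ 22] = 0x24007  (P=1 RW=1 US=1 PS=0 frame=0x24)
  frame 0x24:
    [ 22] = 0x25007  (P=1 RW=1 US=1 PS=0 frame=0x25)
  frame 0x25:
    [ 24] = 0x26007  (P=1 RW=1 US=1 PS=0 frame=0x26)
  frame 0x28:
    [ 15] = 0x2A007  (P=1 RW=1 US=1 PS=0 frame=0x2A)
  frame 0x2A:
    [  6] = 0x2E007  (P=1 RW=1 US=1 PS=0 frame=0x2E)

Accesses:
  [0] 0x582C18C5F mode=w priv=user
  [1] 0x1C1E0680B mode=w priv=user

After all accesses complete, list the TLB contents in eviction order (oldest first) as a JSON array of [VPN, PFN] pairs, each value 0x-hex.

Per-access translation:
#0 VA=0x582C18C5F (w,user):
  L0 @0x20[22] → 0x24007  P=1,RW=1,US=1,PS=0
  L1 @0x24[22] → 0x25007  P=1,RW=1,US=1,PS=0
  L2 @0x25[24] → 0x26007  P=1,RW=1,US=1,PS=0
  ⇒ phys 0x26C5F  [3 reads]
#1 VA=0x1C1E0680B (w,user):
  L0 @0x20[7] → 0x28007  P=1,RW=1,US=1,PS=0
  L1 @0x28[15] → 0x2A007  P=1,RW=1,US=1,PS=0
  L2 @0x2A[6] → 0x2E007  P=1,RW=1,US=1,PS=0
  ⇒ phys 0x2E80B  [3 reads]

TLB: [["0x582C18", "0x26"], ["0x1C1E06", "0x2E"]]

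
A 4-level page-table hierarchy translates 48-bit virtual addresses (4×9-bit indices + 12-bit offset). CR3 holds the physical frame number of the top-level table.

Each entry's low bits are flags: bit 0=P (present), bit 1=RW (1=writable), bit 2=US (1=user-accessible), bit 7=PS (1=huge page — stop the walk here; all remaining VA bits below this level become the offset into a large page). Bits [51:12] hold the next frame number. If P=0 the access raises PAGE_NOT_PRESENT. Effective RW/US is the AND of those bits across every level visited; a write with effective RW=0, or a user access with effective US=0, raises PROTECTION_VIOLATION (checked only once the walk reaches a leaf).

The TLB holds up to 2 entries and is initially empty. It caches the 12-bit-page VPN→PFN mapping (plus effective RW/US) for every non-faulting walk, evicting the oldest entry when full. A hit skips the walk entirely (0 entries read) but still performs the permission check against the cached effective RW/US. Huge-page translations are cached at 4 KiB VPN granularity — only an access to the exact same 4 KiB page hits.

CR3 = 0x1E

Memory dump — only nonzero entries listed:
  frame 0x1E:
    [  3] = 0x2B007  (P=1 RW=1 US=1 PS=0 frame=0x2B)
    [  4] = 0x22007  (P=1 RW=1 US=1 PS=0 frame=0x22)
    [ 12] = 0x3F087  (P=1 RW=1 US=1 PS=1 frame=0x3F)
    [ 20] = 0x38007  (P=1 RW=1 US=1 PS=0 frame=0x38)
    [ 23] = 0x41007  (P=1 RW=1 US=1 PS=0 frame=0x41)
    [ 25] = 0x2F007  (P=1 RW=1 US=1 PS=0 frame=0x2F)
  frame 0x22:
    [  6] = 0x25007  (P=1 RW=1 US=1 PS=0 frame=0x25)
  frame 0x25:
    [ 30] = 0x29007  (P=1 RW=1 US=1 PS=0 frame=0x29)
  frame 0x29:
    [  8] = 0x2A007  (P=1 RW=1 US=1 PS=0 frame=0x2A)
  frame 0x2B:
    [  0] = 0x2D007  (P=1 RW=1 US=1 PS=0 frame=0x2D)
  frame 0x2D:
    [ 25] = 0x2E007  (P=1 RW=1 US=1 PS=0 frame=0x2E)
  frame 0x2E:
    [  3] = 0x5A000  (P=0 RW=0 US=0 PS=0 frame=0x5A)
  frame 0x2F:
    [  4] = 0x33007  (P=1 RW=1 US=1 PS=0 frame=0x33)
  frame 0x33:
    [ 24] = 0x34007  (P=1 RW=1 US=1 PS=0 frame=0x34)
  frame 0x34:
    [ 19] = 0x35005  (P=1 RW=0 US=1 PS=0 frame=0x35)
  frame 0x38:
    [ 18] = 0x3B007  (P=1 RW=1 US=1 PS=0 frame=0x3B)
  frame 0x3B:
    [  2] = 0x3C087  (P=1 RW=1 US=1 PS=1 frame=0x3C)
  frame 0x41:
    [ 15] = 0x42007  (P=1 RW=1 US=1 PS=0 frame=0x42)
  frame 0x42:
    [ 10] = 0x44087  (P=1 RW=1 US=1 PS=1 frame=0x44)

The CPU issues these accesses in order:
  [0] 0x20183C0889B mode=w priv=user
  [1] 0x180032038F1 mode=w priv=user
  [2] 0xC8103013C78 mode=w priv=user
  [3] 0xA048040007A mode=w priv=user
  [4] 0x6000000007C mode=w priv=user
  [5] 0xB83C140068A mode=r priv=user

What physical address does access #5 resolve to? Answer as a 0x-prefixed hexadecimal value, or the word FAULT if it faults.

Per-access translation:
#0 VA=0x20183C0889B (w,user):
  [0] read 0x1E idx=4: raw=0x22007 flags P=1 W=1 U=1 S=0
  [1] read 0x22 idx=6: raw=0x25007 flags P=1 W=1 U=1 S=0
  [2] read 0x25 idx=30: raw=0x29007 flags P=1 W=1 U=1 S=0
  [3] read 0x29 idx=8: raw=0x2A007 flags P=1 W=1 U=1 S=0
  ⇒ phys 0x2A89B  [4 reads]
#1 VA=0x180032038F1 (w,user):
  [0] read 0x1E idx=3: raw=0x2B007 flags P=1 W=1 U=1 S=0
  [1] read 0x2B idx=0: raw=0x2D007 flags P=1 W=1 U=1 S=0
  [2] read 0x2D idx=25: raw=0x2E007 flags P=1 W=1 U=1 S=0
  [3] read 0x2E idx=3: raw=0x5A000 flags P=0 W=0 U=0 S=0
  ⇒ fault: PAGE_NOT_PRESENT  — 4 lookups
#2 VA=0xC8103013C78 (w,user):
  [0] read 0x1E idx=25: raw=0x2F007 flags P=1 W=1 U=1 S=0
  [1] read 0x2F idx=4: raw=0x33007 flags P=1 W=1 U=1 S=0
  [2] read 0x33 idx=24: raw=0x34007 flags P=1 W=1 U=1 S=0
  [3] read 0x34 idx=19: raw=0x35005 flags P=1 W=0 U=1 S=0
  ⇒ fault: PROTECTION_VIOLATION  — 4 lookups
#3 VA=0xA048040007A (w,user):
  [0] read 0x1E idx=20: raw=0x38007 flags P=1 W=1 U=1 S=0
  [1] read 0x38 idx=18: raw=0x3B007 flags P=1 W=1 U=1 S=0
  [2] read 0x3B idx=2: raw=0x3C087 flags P=1 W=1 U=1 S=1
  ⇒ phys 0x3C07A (huge @L2)  [3 reads]
#4 VA=0x6000000007C (w,user):
  [0] read 0x1E idx=12: raw=0x3F087 flags P=1 W=1 U=1 S=1
  ⇒ phys 0x3F07C (huge @L0)  [1 reads]
#5 VA=0xB83C140068A (r,user):
  [0] read 0x1E idx=23: raw=0x41007 flags P=1 W=1 U=1 S=0
  [1] read 0x41 idx=15: raw=0x42007 flags P=1 W=1 U=1 S=0
  [2] read 0x42 idx=10: raw=0x44087 flags P=1 W=1 U=1 S=1
  ⇒ phys 0x4468A (huge @L2)  [3 reads]

Access #5 PA: 0x4468A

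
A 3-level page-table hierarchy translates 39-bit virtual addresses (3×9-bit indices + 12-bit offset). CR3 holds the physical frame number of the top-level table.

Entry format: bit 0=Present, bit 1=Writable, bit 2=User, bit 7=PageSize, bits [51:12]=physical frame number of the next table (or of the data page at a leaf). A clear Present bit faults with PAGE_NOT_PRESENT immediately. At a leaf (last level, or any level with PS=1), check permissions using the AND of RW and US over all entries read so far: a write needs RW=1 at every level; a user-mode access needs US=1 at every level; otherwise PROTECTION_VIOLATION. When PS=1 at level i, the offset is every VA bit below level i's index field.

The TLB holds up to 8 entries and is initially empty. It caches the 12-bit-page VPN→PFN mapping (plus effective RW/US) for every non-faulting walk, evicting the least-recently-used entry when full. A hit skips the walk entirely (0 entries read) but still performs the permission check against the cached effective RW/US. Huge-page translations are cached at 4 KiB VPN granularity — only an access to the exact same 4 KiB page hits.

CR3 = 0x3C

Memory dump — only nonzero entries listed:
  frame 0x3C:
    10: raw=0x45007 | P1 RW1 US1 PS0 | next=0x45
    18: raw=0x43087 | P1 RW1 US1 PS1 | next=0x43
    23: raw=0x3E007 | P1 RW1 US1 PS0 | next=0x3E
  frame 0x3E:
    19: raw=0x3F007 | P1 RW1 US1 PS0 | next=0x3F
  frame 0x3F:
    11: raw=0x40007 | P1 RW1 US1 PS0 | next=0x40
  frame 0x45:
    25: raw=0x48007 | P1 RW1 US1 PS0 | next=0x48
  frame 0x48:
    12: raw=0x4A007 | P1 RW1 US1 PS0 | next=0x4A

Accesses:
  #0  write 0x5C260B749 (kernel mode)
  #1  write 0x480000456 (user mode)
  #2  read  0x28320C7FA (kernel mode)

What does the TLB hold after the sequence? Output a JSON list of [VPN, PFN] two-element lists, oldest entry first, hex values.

Trace:
#0 VA=0x5C260B749 (w,kernel):
  L0 @0x3C[23] → 0x3E007  P=1,RW=1,US=1,PS=0
  L1 @0x3E[19] → 0x3F007  P=1,RW=1,US=1,PS=0
  L2 @0x3F[11] → 0x40007  P=1,RW=1,US=1,PS=0
  ⇒ phys 0x40749  [3 reads]
#1 VA=0x480000456 (w,user):
  L0 @0x3C[18] → 0x43087  P=1,RW=1,US=1,PS=1
  ⇒ phys 0x43456 (huge @L0)  [1 reads]
#2 VA=0x28320C7FA (r,kernel):
  L0 @0x3C[10] → 0x45007  P=1,RW=1,US=1,PS=0
  L1 @0x45[25] → 0x48007  P=1,RW=1,US=1,PS=0
  L2 @0x48[12] → 0x4A007  P=1,RW=1,US=1,PS=0
  ⇒ phys 0x4A7FA  [3 reads]

TLB: [["0x5C260B", "0x40"], ["0x480000", "0x43"], ["0x28320C", "0x4A"]]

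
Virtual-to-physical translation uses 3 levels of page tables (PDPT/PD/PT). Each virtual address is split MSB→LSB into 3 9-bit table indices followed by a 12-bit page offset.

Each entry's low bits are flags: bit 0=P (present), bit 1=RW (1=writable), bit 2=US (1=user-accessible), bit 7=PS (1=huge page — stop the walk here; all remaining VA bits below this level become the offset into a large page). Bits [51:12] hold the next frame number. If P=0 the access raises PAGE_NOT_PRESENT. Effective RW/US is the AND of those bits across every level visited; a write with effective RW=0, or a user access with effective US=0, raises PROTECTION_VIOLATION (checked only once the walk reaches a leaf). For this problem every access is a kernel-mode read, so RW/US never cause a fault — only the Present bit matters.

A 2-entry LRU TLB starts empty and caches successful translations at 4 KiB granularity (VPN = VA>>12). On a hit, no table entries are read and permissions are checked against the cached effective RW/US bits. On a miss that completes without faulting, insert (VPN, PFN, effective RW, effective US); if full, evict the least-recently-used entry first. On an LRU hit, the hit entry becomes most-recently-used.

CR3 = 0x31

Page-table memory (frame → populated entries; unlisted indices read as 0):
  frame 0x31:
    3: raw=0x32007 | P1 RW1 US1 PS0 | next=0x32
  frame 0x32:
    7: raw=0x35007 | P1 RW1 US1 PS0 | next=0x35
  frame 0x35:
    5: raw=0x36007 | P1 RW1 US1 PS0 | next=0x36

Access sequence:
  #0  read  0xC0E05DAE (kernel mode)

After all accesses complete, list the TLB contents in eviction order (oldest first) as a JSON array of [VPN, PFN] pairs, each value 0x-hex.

Walk each access:
#0 VA=0xC0E05DAE (r,kernel):
  lvl0: tbl 0x31, slot 3 ⇒ 0x32007 (P1/RW1/US1/PS0)
  lvl1: tbl 0x32, slot 7 ⇒ 0x35007 (P1/RW1/US1/PS0)
  lvl2: tbl 0x35, slot 5 ⇒ 0x36007 (P1/RW1/US1/PS0)
  ✓ 0x36DAE  — 3 lookups

TLB: [["0xC0E05", "0x36"]]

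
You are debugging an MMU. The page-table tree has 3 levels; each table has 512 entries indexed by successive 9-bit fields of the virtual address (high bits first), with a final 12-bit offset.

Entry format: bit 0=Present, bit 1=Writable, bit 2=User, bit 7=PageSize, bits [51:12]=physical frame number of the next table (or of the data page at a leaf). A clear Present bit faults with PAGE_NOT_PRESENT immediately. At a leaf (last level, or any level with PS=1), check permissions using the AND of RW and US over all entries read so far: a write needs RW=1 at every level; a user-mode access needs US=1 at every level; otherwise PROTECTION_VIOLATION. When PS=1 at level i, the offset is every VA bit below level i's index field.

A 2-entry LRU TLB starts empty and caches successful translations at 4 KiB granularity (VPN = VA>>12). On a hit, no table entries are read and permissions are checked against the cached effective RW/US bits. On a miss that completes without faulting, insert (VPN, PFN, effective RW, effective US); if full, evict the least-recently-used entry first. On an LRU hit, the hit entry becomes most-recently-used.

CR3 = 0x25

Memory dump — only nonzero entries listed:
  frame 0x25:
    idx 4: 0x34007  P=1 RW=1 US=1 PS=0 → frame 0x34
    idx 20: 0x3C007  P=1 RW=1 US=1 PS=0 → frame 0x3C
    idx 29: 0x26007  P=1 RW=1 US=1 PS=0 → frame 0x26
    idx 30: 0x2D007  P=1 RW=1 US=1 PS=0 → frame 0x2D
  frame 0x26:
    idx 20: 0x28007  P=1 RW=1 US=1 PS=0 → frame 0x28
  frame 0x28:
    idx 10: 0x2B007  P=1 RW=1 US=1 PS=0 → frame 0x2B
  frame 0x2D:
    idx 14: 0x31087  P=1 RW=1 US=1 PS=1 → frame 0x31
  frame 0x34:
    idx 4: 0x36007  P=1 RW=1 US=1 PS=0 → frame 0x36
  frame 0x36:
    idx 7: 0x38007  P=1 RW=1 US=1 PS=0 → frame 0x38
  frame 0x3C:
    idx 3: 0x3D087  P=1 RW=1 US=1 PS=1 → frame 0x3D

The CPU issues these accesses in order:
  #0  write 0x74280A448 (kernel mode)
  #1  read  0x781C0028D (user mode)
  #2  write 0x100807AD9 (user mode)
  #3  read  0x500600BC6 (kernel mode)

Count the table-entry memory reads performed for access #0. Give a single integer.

Trace:
#0 VA=0x74280A448 (w,kernel):
  L0: frame=0x25 idx=29 entry=0x26007 [P=1 RW=1 US=1 PS=0]
  L1: frame=0x26 idx=20 entry=0x28007 [P=1 RW=1 US=1 PS=0]
  L2: frame=0x28 idx=10 entry=0x2B007 [P=1 RW=1 US=1 PS=0]
  ✓ 0x2B448  — 3 lookups
#1 VA=0x781C0028D (r,user):
  L0: frame=0x25 idx=30 entry=0x2D007 [P=1 RW=1 US=1 PS=0]
  L1: frame=0x2D idx=14 entry=0x31087 [P=1 RW=1 US=1 PS=1]
  ✓ 0x3128D (huge @L1)  — 2 lookups
#2 VA=0x100807AD9 (w,user):
  L0: frame=0x25 idx=4 entry=0x34007 [P=1 RW=1 US=1 PS=0]
  L1: frame=0x34 idx=4 entry=0x36007 [P=1 RW=1 US=1 PS=0]
  L2: frame=0x36 idx=7 entry=0x38007 [P=1 RW=1 US=1 PS=0]
  ✓ 0x38AD9  — 3 lookups
#3 VA=0x500600BC6 (r,kernel):
  L0: frame=0x25 idx=20 entry=0x3C007 [P=1 RW=1 US=1 PS=0]
  L1: frame=0x3C idx=3 entry=0x3D087 [P=1 RW=1 US=1 PS=1]
  ✓ 0x3DBC6 (huge @L1)  — 2 lookups

Entries read for #0: 3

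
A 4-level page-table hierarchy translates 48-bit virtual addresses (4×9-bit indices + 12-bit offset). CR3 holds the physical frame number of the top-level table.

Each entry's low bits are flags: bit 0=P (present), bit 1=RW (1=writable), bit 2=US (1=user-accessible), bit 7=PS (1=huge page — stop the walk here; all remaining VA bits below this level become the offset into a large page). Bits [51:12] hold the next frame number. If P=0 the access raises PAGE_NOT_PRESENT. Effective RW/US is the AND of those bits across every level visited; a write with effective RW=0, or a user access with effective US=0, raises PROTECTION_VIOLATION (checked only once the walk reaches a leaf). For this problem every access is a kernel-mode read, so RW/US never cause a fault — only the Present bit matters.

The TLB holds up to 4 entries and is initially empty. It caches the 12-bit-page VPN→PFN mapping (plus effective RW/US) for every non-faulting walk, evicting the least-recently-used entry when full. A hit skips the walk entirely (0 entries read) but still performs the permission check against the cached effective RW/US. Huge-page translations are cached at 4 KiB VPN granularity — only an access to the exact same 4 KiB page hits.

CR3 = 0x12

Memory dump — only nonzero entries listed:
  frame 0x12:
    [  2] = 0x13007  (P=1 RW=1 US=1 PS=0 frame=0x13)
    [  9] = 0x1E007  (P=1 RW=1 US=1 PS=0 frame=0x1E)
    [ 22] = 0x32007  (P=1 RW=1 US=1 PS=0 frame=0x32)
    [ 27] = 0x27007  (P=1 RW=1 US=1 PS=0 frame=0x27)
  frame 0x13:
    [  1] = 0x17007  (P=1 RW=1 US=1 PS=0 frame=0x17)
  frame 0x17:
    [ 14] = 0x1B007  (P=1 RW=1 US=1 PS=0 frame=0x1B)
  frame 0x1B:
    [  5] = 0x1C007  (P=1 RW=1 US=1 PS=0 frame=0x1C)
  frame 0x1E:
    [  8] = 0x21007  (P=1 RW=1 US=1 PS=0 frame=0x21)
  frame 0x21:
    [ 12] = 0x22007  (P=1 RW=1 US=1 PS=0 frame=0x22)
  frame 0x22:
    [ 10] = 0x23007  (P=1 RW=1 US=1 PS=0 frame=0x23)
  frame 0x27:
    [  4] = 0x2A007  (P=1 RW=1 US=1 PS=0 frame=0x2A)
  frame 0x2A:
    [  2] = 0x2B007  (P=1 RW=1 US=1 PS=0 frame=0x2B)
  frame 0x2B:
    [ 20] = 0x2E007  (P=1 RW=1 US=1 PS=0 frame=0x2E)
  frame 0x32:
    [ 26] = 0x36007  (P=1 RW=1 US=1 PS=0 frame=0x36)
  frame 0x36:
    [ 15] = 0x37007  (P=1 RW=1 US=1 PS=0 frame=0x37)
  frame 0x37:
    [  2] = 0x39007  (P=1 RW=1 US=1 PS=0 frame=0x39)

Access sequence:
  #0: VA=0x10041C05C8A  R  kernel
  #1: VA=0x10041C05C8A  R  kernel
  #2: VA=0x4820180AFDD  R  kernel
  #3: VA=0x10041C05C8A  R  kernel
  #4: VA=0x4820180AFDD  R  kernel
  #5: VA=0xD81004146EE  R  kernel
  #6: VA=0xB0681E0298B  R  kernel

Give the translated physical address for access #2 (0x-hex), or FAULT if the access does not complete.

Trace:
#0 VA=0x10041C05C8A (r,kernel):
  lvl0: tbl 0x12, slot 2 ⇒ 0x13007 (P1/RW1/US1/PS0)
  lvl1: tbl 0x13, slot 1 ⇒ 0x17007 (P1/RW1/US1/PS0)
  lvl2: tbl 0x17, slot 14 ⇒ 0x1B007 (P1/RW1/US1/PS0)
  lvl3: tbl 0x1B, slot 5 ⇒ 0x1C007 (P1/RW1/US1/PS0)
  ✓ 0x1CC8A  — 4 lookups
#1 VA=0x10041C05C8A (r,kernel):
  TLB hit vpn=0x10041C05 → PA=0x1CC8A
#2 VA=0x4820180AFDD (r,kernel):
  lvl0: tbl 0x12, slot 9 ⇒ 0x1E007 (P1/RW1/US1/PS0)
  lvl1: tbl 0x1E, slot 8 ⇒ 0x21007 (P1/RW1/US1/PS0)
  lvl2: tbl 0x21, slot 12 ⇒ 0x22007 (P1/RW1/US1/PS0)
  lvl3: tbl 0x22, slot 10 ⇒ 0x23007 (P1/RW1/US1/PS0)
  ✓ 0x23FDD  — 4 lookups
#3 VA=0x10041C05C8A (r,kernel):
  TLB hit vpn=0x10041C05 → PA=0x1CC8A
#4 VA=0x4820180AFDD (r,kernel):
  TLB hit vpn=0x4820180A → PA=0x23FDD
#5 VA=0xD81004146EE (r,kernel):
  lvl0: tbl 0x12, slot 27 ⇒ 0x27007 (P1/RW1/US1/PS0)
  lvl1: tbl 0x27, slot 4 ⇒ 0x2A007 (P1/RW1/US1/PS0)
  lvl2: tbl 0x2A, slot 2 ⇒ 0x2B007 (P1/RW1/US1/PS0)
  lvl3: tbl 0x2B, slot 20 ⇒ 0x2E007 (P1/RW1/US1/PS0)
  ✓ 0x2E6EE  — 4 lookups
#6 VA=0xB0681E0298B (r,kernel):
  lvl0: tbl 0x12, slot 22 ⇒ 0x32007 (P1/RW1/US1/PS0)
  lvl1: tbl 0x32, slot 26 ⇒ 0x36007 (P1/RW1/US1/PS0)
  lvl2: tbl 0x36, slot 15 ⇒ 0x37007 (P1/RW1/US1/PS0)
  lvl3: tbl 0x37, slot 2 ⇒ 0x39007 (P1/RW1/US1/PS0)
  ✓ 0x3998B  — 4 lookups

Access #2 PA: 0x23FDD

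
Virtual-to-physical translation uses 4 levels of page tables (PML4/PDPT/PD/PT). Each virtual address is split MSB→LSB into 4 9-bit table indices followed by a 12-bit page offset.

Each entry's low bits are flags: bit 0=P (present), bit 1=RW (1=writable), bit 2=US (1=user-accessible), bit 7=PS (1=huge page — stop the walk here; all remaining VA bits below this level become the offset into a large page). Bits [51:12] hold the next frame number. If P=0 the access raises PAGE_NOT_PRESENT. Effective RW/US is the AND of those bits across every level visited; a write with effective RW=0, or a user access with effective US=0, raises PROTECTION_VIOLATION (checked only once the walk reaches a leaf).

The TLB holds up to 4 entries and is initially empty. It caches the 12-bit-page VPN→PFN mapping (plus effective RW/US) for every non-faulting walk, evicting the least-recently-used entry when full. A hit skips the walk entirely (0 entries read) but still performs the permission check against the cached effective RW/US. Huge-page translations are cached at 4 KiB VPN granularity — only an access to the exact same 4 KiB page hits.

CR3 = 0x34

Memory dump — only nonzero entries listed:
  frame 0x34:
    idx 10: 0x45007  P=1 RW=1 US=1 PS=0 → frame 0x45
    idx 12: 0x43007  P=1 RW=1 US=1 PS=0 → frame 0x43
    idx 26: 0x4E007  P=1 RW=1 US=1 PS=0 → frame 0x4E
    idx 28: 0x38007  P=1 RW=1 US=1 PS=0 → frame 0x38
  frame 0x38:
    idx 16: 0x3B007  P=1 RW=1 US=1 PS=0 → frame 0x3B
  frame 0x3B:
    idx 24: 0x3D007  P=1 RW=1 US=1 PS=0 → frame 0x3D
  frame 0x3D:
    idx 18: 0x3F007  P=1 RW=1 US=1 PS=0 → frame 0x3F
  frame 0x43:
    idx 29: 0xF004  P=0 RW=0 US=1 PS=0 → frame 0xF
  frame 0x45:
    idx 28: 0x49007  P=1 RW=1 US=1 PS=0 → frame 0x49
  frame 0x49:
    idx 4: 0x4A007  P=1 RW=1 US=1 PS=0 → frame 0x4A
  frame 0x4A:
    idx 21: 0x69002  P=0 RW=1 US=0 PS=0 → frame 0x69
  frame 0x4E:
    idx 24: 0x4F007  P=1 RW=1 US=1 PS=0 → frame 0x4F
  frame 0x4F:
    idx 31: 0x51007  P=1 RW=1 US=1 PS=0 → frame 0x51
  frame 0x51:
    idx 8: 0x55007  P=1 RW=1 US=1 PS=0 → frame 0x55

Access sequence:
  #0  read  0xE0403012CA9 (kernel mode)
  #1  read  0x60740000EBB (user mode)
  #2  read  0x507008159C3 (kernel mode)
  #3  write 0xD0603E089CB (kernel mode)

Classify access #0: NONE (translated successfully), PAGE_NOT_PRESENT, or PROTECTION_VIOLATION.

Per-access translation:
#0 VA=0xE0403012CA9 (r,kernel):
  lvl0: tbl 0x34, slot 28 ⇒ 0x38007 (P1/RW1/US1/PS0)
  lvl1: tbl 0x38, slot 16 ⇒ 0x3B007 (P1/RW1/US1/PS0)
  lvl2: tbl 0x3B, slot 24 ⇒ 0x3D007 (P1/RW1/US1/PS0)
  lvl3: tbl 0x3D, slot 18 ⇒ 0x3F007 (P1/RW1/US1/PS0)
  ⇒ phys 0x3FCA9  [4 reads]
#1 VA=0x60740000EBB (r,user):
  lvl0: tbl 0x34, slot 12 ⇒ 0x43007 (P1/RW1/US1/PS0)
  lvl1: tbl 0x43, slot 29 ⇒ 0xF004 (P0/RW0/US1/PS0)
  ⇒ fault: PAGE_NOT_PRESENT  — 2 lookups
#2 VA=0x507008159C3 (r,kernel):
  lvl0: tbl 0x34, slot 10 ⇒ 0x45007 (P1/RW1/US1/PS0)
  lvl1: tbl 0x45, slot 28 ⇒ 0x49007 (P1/RW1/US1/PS0)
  lvl2: tbl 0x49, slot 4 ⇒ 0x4A007 (P1/RW1/US1/PS0)
  lvl3: tbl 0x4A, slot 21 ⇒ 0x69002 (P0/RW1/US0/PS0)
  ⇒ fault: PAGE_NOT_PRESENT  — 4 lookups
#3 VA=0xD0603E089CB (w,kernel):
  lvl0: tbl 0x34, slot 26 ⇒ 0x4E007 (P1/RW1/US1/PS0)
  lvl1: tbl 0x4E, slot 24 ⇒ 0x4F007 (P1/RW1/US1/PS0)
  lvl2: tbl 0x4F, slot 31 ⇒ 0x51007 (P1/RW1/US1/PS0)
  lvl3: tbl 0x51, slot 8 ⇒ 0x55007 (P1/RW1/US1/PS0)
  ⇒ phys 0x559CB  [4 reads]

Access #0 fault: NONE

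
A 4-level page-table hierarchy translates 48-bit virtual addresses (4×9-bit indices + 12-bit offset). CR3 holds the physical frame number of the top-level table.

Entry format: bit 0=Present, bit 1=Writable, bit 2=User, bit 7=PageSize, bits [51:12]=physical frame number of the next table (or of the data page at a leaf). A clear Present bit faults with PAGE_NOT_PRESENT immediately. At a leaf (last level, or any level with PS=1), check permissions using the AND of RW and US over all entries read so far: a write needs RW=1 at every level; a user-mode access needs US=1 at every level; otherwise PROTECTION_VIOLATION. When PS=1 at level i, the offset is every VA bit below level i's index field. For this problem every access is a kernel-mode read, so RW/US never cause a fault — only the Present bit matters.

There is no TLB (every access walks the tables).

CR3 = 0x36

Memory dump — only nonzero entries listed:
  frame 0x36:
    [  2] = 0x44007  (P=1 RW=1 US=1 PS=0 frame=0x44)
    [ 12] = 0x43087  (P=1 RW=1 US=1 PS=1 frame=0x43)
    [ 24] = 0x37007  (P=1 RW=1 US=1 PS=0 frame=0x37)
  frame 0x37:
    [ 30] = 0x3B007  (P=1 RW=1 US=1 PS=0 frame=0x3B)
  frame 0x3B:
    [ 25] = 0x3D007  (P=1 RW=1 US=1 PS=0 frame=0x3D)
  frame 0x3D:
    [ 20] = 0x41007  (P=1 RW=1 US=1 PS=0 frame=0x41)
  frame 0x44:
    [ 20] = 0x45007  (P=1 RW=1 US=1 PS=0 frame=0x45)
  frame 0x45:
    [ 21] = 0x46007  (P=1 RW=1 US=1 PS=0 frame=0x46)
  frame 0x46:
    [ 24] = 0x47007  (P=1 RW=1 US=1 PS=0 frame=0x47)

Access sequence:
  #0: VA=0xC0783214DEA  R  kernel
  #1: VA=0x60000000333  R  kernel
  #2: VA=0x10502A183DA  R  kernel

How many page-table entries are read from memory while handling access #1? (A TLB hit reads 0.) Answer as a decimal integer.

Walk each access:
#0 VA=0xC0783214DEA (r,kernel):
  L0: frame=0x36 idx=24 entry=0x37007 [P=1 RW=1 US=1 PS=0]
  L1: frame=0x37 idx=30 entry=0x3B007 [P=1 RW=1 US=1 PS=0]
  L2: frame=0x3B idx=25 entry=0x3D007 [P=1 RW=1 US=1 PS=0]
  L3: frame=0x3D idx=20 entry=0x41007 [P=1 RW=1 US=1 PS=0]
  ⇒ phys 0x41DEA  [4 reads]
#1 VA=0x60000000333 (r,kernel):
  L0: frame=0x36 idx=12 entry=0x43087 [P=1 RW=1 US=1 PS=1]
  ⇒ phys 0x43333 (huge @L0)  [1 reads]
#2 VA=0x10502A183DA (r,kernel):
  L0: frame=0x36 idx=2 entry=0x44007 [P=1 RW=1 US=1 PS=0]
  L1: frame=0x44 idx=20 entry=0x45007 [P=1 RW=1 US=1 PS=0]
  L2: frame=0x45 idx=21 entry=0x46007 [P=1 RW=1 US=1 PS=0]
  L3: frame=0x46 idx=24 entry=0x47007 [P=1 RW=1 US=1 PS=0]
  ⇒ phys 0x473DA  [4 reads]

Entries read for #1: 1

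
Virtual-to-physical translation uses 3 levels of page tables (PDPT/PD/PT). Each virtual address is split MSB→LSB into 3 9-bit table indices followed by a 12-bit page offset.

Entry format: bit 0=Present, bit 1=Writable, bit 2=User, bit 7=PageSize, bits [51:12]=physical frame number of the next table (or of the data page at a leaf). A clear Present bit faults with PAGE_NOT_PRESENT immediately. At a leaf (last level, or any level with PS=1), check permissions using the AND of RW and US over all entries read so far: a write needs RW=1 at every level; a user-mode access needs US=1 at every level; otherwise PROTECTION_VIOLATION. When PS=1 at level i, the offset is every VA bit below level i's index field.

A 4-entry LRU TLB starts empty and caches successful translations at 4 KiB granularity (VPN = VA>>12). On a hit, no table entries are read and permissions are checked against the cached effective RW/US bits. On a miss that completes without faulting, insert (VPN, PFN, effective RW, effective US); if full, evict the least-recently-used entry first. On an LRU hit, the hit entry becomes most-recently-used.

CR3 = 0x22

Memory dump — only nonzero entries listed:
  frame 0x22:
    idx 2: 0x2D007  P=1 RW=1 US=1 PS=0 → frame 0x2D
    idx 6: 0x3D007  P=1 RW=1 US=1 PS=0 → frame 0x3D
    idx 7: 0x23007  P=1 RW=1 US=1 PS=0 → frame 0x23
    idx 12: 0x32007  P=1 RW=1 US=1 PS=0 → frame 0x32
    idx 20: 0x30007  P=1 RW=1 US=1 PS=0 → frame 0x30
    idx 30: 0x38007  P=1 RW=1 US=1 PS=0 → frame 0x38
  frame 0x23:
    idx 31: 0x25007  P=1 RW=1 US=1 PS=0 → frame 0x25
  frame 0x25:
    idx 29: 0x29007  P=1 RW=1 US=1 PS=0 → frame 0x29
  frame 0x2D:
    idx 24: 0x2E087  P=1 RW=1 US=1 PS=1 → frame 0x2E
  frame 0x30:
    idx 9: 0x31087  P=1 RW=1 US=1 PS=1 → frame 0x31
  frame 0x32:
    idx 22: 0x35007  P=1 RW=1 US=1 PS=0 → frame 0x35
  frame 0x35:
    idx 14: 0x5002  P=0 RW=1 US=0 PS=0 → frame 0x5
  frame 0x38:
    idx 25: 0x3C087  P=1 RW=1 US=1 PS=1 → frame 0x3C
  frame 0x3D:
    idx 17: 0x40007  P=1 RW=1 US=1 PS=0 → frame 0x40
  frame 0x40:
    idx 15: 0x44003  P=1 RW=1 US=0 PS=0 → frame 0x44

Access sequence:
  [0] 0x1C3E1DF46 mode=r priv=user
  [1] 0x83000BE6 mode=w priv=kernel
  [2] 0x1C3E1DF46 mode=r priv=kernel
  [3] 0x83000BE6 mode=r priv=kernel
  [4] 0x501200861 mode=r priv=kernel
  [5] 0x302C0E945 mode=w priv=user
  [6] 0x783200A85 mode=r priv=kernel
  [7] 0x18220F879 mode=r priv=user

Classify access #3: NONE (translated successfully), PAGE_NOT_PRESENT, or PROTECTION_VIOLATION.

Trace:
#0 VA=0x1C3E1DF46 (r,user):
  L0 @0x22[7] → 0x23007  P=1,RW=1,US=1,PS=0
  L1 @0x23[31] → 0x25007  P=1,RW=1,US=1,PS=0
  L2 @0x25[29] → 0x29007  P=1,RW=1,US=1,PS=0
  ✓ 0x29F46  — 3 lookups
#1 VA=0x83000BE6 (w,kernel):
  L0 @0x22[2] → 0x2D007  P=1,RW=1,US=1,PS=0
  L1 @0x2D[24] → 0x2E087  P=1,RW=1,US=1,PS=1
  ✓ 0x2EBE6 (huge @L1)  — 2 lookups
#2 VA=0x1C3E1DF46 (r,kernel):
  TLB hit vpn=0x1C3E1D → PA=0x29F46
#3 VA=0x83000BE6 (r,kernel):
  TLB hit vpn=0x83000 → PA=0x2EBE6
#4 VA=0x501200861 (r,kernel):
  L0 @0x22[20] → 0x30007  P=1,RW=1,US=1,PS=0
  L1 @0x30[9] → 0x31087  P=1,RW=1,US=1,PS=1
  ✓ 0x31861 (huge @L1)  — 2 lookups
#5 VA=0x302C0E945 (w,user):
  L0 @0x22[12] → 0x32007  P=1,RW=1,US=1,PS=0
  L1 @0x32[22] → 0x35007  P=1,RW=1,US=1,PS=0
  L2 @0x35[14] → 0x5002  P=0,RW=1,US=0,PS=0
  → PAGE_NOT_PRESENT  (3 entries read)
#6 VA=0x783200A85 (r,kernel):
  L0 @0x22[30] → 0x38007  P=1,RW=1,US=1,PS=0
  L1 @0x38[25] → 0x3C087  P=1,RW=1,US=1,PS=1
  ✓ 0x3CA85 (huge @L1)  — 2 lookups
#7 VA=0x18220F879 (r,user):
  L0 @0x22[6] → 0x3D007  P=1,RW=1,US=1,PS=0
  L1 @0x3D[17] → 0x40007  P=1,RW=1,US=1,PS=0
  L2 @0x40[15] → 0x44003  P=1,RW=1,US=0,PS=0
  → PROTECTION_VIOLATION  (3 entries read)

Access #3 fault: NONE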